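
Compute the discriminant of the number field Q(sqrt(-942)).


For K = Q(sqrt(d)) with d squarefree: disc(K) = d if d = 1 mod 4, and disc(K) = 4d if d = 2 or 3 mod 4.
Here d = -942, and d mod 4 = 2.
d = 2 mod 4, not 1 (O_K = Z[sqrt(d)]), so disc(K) = 4d = 4 * (-942) = -3768

-3768


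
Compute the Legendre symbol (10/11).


p = 11 is prime, so compute (10/11) with the reciprocity algorithm (Jacobi-symbol steps: pull out 2s via (2/n), flip via reciprocity, reduce):
  pull out 2: (2/11) = -1  (since 11 mod 8 = 3)
  reciprocity: (5/11) -> +(11/5)
  reduce: (1/5)
  (1/5) = 1
Product of signs = -1
(10/11) = -1

-1


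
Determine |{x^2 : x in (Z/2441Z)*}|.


For prime p, the number of non-zero quadratic residues is (p-1)/2.
= (2441-1)/2
= 1220

1220


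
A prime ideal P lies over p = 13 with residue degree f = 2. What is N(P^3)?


N(P^a) = p^(a*f)
= 13^(3*2)
= 13^6
= 4826809

4826809


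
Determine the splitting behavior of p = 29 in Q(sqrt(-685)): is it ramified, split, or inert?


K = Q(sqrt(-685)). Since d mod 4 = 3, disc(K) = -2740.
Check p | disc: -2740 mod 29 = 15.
p does not divide disc. Compute Legendre symbol (d/p):
11^((29-1)/2) mod 29 = -1
(d/p) = -1, so p is inert: (p) stays prime with e=1, f=2, g=1.
Therefore p is inert.

inert


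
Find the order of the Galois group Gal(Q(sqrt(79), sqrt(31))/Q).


The 2 square roots of distinct primes are multiplicatively independent over Q,
so [K:Q] = 2^2 and Gal(K/Q) is isomorphic to (Z/2Z)^2.
|Gal| = 2^2 = 4

4


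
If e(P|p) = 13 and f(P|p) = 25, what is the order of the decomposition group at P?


|D_P| = e * f
= 13 * 25
= 325

325


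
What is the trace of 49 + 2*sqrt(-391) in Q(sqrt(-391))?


Tr(a + b*sqrt(d)) = (a + b*sqrt(d)) + (a - b*sqrt(d)) = 2a
= 2 * (49)
= 98

98


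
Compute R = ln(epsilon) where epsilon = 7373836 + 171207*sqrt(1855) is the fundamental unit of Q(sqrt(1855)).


epsilon = 7373836 + 171207*sqrt(1855)
= 1.4748e+07
R = ln(1.4748e+07)
= 16.5066

16.5066


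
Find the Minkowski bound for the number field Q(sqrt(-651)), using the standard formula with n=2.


d = -651, d mod 4 = 1, so disc(K) = d = -651; |disc(K)| = 651
Imaginary quadratic field, so n = 2, s = r2 = 1, r1 = 0
M = (n!/n^n) * (4/pi)^s * sqrt(|disc(K)|) = (2!/2^2) * (4/pi)^1 * sqrt(651)
= 0.5 * 1.273240 * 25.514702
= 16.2432

16.2432


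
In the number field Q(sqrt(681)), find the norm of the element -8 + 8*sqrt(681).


N(a + b*sqrt(d)) = a^2 - d*b^2
= (-8)^2 - (681)*(8)^2
= 64 - 43584
= -43520

-43520


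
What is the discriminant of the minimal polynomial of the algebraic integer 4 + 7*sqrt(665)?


The element 4 + 7*sqrt(665) has minimal polynomial:
x^2 - 8*x - 32569
Discriminant = (-8)^2 - 4*(-32569)
= 64 + 130276
= 130340

130340


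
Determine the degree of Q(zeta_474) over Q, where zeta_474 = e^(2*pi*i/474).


The degree equals Euler's totient phi(474).
474 = 2 * 3 * 79
phi(474) = 156

156


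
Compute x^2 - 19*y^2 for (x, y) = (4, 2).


x^2 - d*y^2
= 4^2 - 19*2^2
= 16 - 76
= -60

-60


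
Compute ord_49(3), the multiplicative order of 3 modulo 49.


We want ord_49(3), the smallest k >= 1 with 3^k = 1 mod 49.
n = 49 = 7^2, phi(49) = 42; the order divides phi(n).
Divisors of 42: 1, 2, 3, 6, 7, 14, 21, 42
Repeated squaring mod 49: 3^1 = 3, 3^2 = 9, 3^4 = 32, 3^8 = 44, 3^16 = 25, 3^32 = 37
Test divisors in increasing order:
  k=1: 3^1 = 3 mod 49
  k=2: 3^2 = 9 mod 49
  k=3: 3^3 = 9 * 3 = 27 mod 49
  k=6: 3^6 = 32 * 9 = 43 mod 49
  k=7: 3^7 = 32 * 9 * 3 = 31 mod 49
  k=14: 3^14 = 44 * 32 * 9 = 30 mod 49
  k=21: 3^21 = 25 * 32 * 3 = 48 mod 49
  k=42: 3^42 = 37 * 44 * 9 = 1 mod 49  <- first divisor giving 1
Order = 42

42


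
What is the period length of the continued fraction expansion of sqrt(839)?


Run the CF algorithm for sqrt(839).
a_0 = floor(sqrt(839)) = 28; set m_0=0, q_0=1.
Recurrence: m' = q*a - m,  q' = (d - m'^2)/q,  a' = floor((a_0 + m')/q').
  step 1: m=28, q=55, a=1
  step 2: m=27, q=2, a=27
  step 3: m=27, q=55, a=1
  step 4: m=28, q=1, a=56
a_4 = 2*a_0 = 56, so the period closes here.
sqrt(839) = [28; 1, 27, 1, 56]
Period length = 4

4


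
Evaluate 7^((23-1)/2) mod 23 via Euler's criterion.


p = 23 is prime and the exponent is (p-1)/2 = 11, so by Euler's criterion 7^11 = (7/23) = +1 or -1 mod 23.
Compute by square-and-multiply:
  11 = 8 + 2 + 1 (binary 1011)
  Repeated squaring mod 23: 7^1 = 7, 7^2 = 3, 7^4 = 9, 7^8 = 12
  7^11 = 7^8 * 7^2 * 7^1 = 12 * 3 * 7 mod 23
    12 * 3 = 36 = 13 mod 23
    13 * 7 = 91 = 22 mod 23
  7^11 = 22 mod 23
Result 22 = p - 1 = -1 mod 23: 7 is a quadratic non-residue mod 23. As a residue in [0, p-1] the value is 22.
7^11 mod 23 = 22

22


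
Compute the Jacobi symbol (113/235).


Compute (113/235) via quadratic reciprocity:
  reciprocity: (113/235) -> +(235/113)
  reduce: (9/113)
  reciprocity: (9/113) -> +(113/9)
  reduce: (5/9)
  reciprocity: (5/9) -> +(9/5)
  reduce: (4/5)
  pull out 2: (2/5) = -1  (since 5 mod 8 = 5)
  pull out 2: (2/5) = -1  (since 5 mod 8 = 5)
  (1/5) = 1
Product of signs = 1

1


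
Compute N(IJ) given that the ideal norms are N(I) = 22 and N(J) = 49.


N(IJ) = N(I) * N(J)
= 22 * 49
= 1078

1078


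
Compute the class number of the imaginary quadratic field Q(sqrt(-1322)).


K = Q(sqrt(-1322)). d mod 4 = 2, so D = disc(K) = 4d = -5288
h(K) equals the number of primitive reduced positive-definite forms (a, b, c) = a*x^2 + b*x*y + c*y^2 with b^2 - 4ac = D,
where reduced means |b| <= a <= c, with b >= 0 whenever |b| = a or a = c, and primitive means gcd(a, b, c) = 1.
Reduced forces 3a^2 <= |D| = 5288, so 1 <= a <= 41; b must have the parity of D, and c = (b^2 - D)/(4a) must be an integer >= a.
Enumerate a = 1..41, b in [-a, a]:
  a=1: (1, 0, 1322)  [1]
  a=2: (2, 0, 661)  [1]
  a=3: (3, -2, 441), (3, 2, 441)  [2]
  a=4..5: none
  a=6: (6, -4, 221), (6, 4, 221)  [2]
  a=7: (7, -2, 189), (7, 2, 189)  [2]
  a=8: none
  a=9: (9, -2, 147), (9, 2, 147)  [2]
  a=10: none
  a=11: (11, -6, 121), (11, 6, 121)  [2]
  a=12: none
  a=13: (13, -4, 102), (13, 4, 102)  [2]
  a=14: (14, -12, 97), (14, 12, 97)  [2]
  a=15..16: none
  a=17: (17, -4, 78), (17, 4, 78)  [2]
  a=18: (18, -16, 77), (18, 16, 77)  [2]
  a=19..20: none
  a=21: (21, -16, 66), (21, -2, 63), (21, 2, 63), (21, 16, 66)  [4]
  a=22: (22, -16, 63), (22, 16, 63)  [2]
  a=23: (23, -18, 61), (23, 18, 61)  [2]
  a=24..25: none
  a=26: (26, -4, 51), (26, 4, 51)  [2]
  a=27: (27, -2, 49), (27, 2, 49)  [2]
  a=28..32: none
  a=33: (33, -28, 46), (33, -16, 42), (33, 16, 42), (33, 28, 46)  [4]
  a=34: (34, -4, 39), (34, 4, 39)  [2]
  a=35..36: none
  a=37: (37, -22, 39), (37, 22, 39)  [2]
  a=38..40: none
  a=41: (41, -40, 42), (41, 40, 42)  [2]
Total reduced forms: 1 + 1 + 2 + 2 + 2 + 2 + 2 + 2 + 2 + 2 + 2 + 4 + 2 + 2 + 2 + 2 + 4 + 2 + 2 + 2 = 42
h = 42

42


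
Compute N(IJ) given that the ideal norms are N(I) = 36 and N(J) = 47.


N(IJ) = N(I) * N(J)
= 36 * 47
= 1692

1692


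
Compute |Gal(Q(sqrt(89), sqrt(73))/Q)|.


The 2 square roots of distinct primes are multiplicatively independent over Q,
so [K:Q] = 2^2 and Gal(K/Q) is isomorphic to (Z/2Z)^2.
|Gal| = 2^2 = 4

4


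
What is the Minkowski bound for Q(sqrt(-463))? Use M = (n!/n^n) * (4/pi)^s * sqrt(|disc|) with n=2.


d = -463, d mod 4 = 1, so disc(K) = d = -463; |disc(K)| = 463
Imaginary quadratic field, so n = 2, s = r2 = 1, r1 = 0
M = (n!/n^n) * (4/pi)^s * sqrt(|disc(K)|) = (2!/2^2) * (4/pi)^1 * sqrt(463)
= 0.5 * 1.273240 * 21.517435
= 13.6984

13.6984


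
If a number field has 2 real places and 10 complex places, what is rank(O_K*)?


By Dirichlet's unit theorem:
rank = r1 + r2 - 1
= 2 + 10 - 1
= 11

11


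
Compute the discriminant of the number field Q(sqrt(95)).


For K = Q(sqrt(d)) with d squarefree: disc(K) = d if d = 1 mod 4, and disc(K) = 4d if d = 2 or 3 mod 4.
Here d = 95, and d mod 4 = 3.
d = 3 mod 4, not 1 (O_K = Z[sqrt(d)]), so disc(K) = 4d = 4 * (95) = 380

380


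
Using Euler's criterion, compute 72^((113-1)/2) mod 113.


p = 113 is prime and the exponent is (p-1)/2 = 56, so by Euler's criterion 72^56 = (72/113) = +1 or -1 mod 113.
Compute by square-and-multiply:
  56 = 32 + 16 + 8 (binary 111000)
  Repeated squaring mod 113: 72^1 = 72, 72^2 = 99, 72^4 = 83, 72^8 = 109, 72^16 = 16, 72^32 = 30
  72^56 = 72^32 * 72^16 * 72^8 = 30 * 16 * 109 mod 113
    30 * 16 = 480 = 28 mod 113
    28 * 109 = 3052 = 1 mod 113
  72^56 = 1 mod 113
Result 1: 72 is a quadratic residue mod 113.
72^56 mod 113 = 1

1


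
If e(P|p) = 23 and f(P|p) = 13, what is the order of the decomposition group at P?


|D_P| = e * f
= 23 * 13
= 299

299


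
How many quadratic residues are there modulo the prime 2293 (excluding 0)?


For prime p, the number of non-zero quadratic residues is (p-1)/2.
= (2293-1)/2
= 1146

1146


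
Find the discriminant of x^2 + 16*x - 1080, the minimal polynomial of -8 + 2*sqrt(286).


The element -8 + 2*sqrt(286) has minimal polynomial:
x^2 + 16*x - 1080
Discriminant = (16)^2 - 4*(-1080)
= 256 + 4320
= 4576

4576


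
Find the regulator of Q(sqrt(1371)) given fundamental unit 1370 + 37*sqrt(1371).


epsilon = 1370 + 37*sqrt(1371)
= 2739.9996
R = ln(2739.9996)
= 7.9157

7.9157


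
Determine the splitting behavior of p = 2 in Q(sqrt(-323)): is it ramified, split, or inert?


K = Q(sqrt(-323)). Since d mod 4 = 1, disc(K) = -323.
Check p | disc: -323 mod 2 = 1.
p=2 does not divide disc (d is 1 mod 4). 2 splits iff d = 1 mod 8.
d mod 8 = 5, so (d/2) = -1.
(d/p) = -1, so p is inert: (p) stays prime with e=1, f=2, g=1.
Therefore p is inert.

inert


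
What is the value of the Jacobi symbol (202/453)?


Compute (202/453) via quadratic reciprocity:
  pull out 2: (2/453) = -1  (since 453 mod 8 = 5)
  reciprocity: (101/453) -> +(453/101)
  reduce: (49/101)
  reciprocity: (49/101) -> +(101/49)
  reduce: (3/49)
  reciprocity: (3/49) -> +(49/3)
  reduce: (1/3)
  (1/3) = 1
Product of signs = -1

-1


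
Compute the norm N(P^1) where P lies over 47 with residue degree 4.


N(P^a) = p^(a*f)
= 47^(1*4)
= 47^4
= 4879681

4879681


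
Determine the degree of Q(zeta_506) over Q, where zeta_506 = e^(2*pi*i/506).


The degree equals Euler's totient phi(506).
506 = 2 * 11 * 23
phi(506) = 220

220


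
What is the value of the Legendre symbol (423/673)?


p = 673 is prime, so compute (423/673) with the reciprocity algorithm (Jacobi-symbol steps: pull out 2s via (2/n), flip via reciprocity, reduce):
  reciprocity: (423/673) -> +(673/423)
  reduce: (250/423)
  pull out 2: (2/423) = +1  (since 423 mod 8 = 7)
  reciprocity: (125/423) -> +(423/125)
  reduce: (48/125)
  pull out 2: (2/125) = -1  (since 125 mod 8 = 5)
  pull out 2: (2/125) = -1  (since 125 mod 8 = 5)
  pull out 2: (2/125) = -1  (since 125 mod 8 = 5)
  pull out 2: (2/125) = -1  (since 125 mod 8 = 5)
  reciprocity: (3/125) -> +(125/3)
  reduce: (2/3)
  pull out 2: (2/3) = -1  (since 3 mod 8 = 3)
  (1/3) = 1
Product of signs = -1
(423/673) = -1

-1


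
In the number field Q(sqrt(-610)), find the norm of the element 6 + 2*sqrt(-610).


N(a + b*sqrt(d)) = a^2 - d*b^2
= (6)^2 - (-610)*(2)^2
= 36 + 2440
= 2476

2476


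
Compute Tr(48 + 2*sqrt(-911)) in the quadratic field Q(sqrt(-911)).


Tr(a + b*sqrt(d)) = (a + b*sqrt(d)) + (a - b*sqrt(d)) = 2a
= 2 * (48)
= 96

96


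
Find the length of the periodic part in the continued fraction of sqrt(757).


Run the CF algorithm for sqrt(757).
a_0 = floor(sqrt(757)) = 27; set m_0=0, q_0=1.
Recurrence: m' = q*a - m,  q' = (d - m'^2)/q,  a' = floor((a_0 + m')/q').
  step 1: m=27, q=28, a=1
  step 2: m=1, q=27, a=1
  step 3: m=26, q=3, a=17
  step 4: m=25, q=44, a=1
  step 5: m=19, q=9, a=5
  step 6: m=26, q=9, a=5
  step 7: m=19, q=44, a=1
  step 8: m=25, q=3, a=17
  step 9: m=26, q=27, a=1
  step 10: m=1, q=28, a=1
  step 11: m=27, q=1, a=54
a_11 = 2*a_0 = 54, so the period closes here.
sqrt(757) = [27; 1, 1, 17, 1, 5, 5, 1, 17, 1, 1, 54]
Period length = 11

11


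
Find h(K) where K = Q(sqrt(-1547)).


K = Q(sqrt(-1547)). d mod 4 = 1, so D = disc(K) = d = -1547
h(K) equals the number of primitive reduced positive-definite forms (a, b, c) = a*x^2 + b*x*y + c*y^2 with b^2 - 4ac = D,
where reduced means |b| <= a <= c, with b >= 0 whenever |b| = a or a = c, and primitive means gcd(a, b, c) = 1.
Reduced forces 3a^2 <= |D| = 1547, so 1 <= a <= 22; b must have the parity of D, and c = (b^2 - D)/(4a) must be an integer >= a.
Enumerate a = 1..22, b in [-a, a]:
  a=1: (1, 1, 387)  [1]
  a=2: none
  a=3: (3, -1, 129), (3, 1, 129)  [2]
  a=4..6: none
  a=7: (7, 7, 57)  [1]
  a=8: none
  a=9: (9, -1, 43), (9, 1, 43)  [2]
  a=10: none
  a=11: (11, -9, 37), (11, 9, 37)  [2]
  a=12: none
  a=13: (13, 13, 33)  [1]
  a=14..16: none
  a=17: (17, 17, 27)  [1]
  a=18: none
  a=19: (19, -7, 21), (19, 7, 21)  [2]
  a=20..22: none
Total reduced forms: 1 + 2 + 1 + 2 + 2 + 1 + 1 + 2 = 12
h = 12

12


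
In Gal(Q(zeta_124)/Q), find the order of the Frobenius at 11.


The Frobenius at p in Gal(Q(zeta_n)/Q) = (Z/nZ)* is the class of p, so its order is ord_124(11), the smallest k >= 1 with 11^k = 1 mod 124.
n = 124 = 2^2 * 31, phi(124) = 60; the order divides phi(n).
Divisors of 60: 1, 2, 3, 4, 5, 6, 10, 12, 15, 20, 30, 60
Repeated squaring mod 124: 11^1 = 11, 11^2 = 121, 11^4 = 9, 11^8 = 81, 11^16 = 113, 11^32 = 121
Test divisors in increasing order:
  k=1: 11^1 = 11 mod 124
  k=2: 11^2 = 121 mod 124
  k=3: 11^3 = 121 * 11 = 91 mod 124
  k=4: 11^4 = 9 mod 124
  k=5: 11^5 = 9 * 11 = 99 mod 124
  k=6: 11^6 = 9 * 121 = 97 mod 124
  k=10: 11^10 = 81 * 121 = 5 mod 124
  k=12: 11^12 = 81 * 9 = 109 mod 124
  k=15: 11^15 = 81 * 9 * 121 * 11 = 123 mod 124
  k=20: 11^20 = 113 * 9 = 25 mod 124
  k=30: 11^30 = 113 * 81 * 9 * 121 = 1 mod 124  <- first divisor giving 1
Order = 30

30


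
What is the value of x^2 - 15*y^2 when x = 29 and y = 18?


x^2 - d*y^2
= 29^2 - 15*18^2
= 841 - 4860
= -4019

-4019


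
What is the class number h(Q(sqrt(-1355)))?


K = Q(sqrt(-1355)). d mod 4 = 1, so D = disc(K) = d = -1355
h(K) equals the number of primitive reduced positive-definite forms (a, b, c) = a*x^2 + b*x*y + c*y^2 with b^2 - 4ac = D,
where reduced means |b| <= a <= c, with b >= 0 whenever |b| = a or a = c, and primitive means gcd(a, b, c) = 1.
Reduced forces 3a^2 <= |D| = 1355, so 1 <= a <= 21; b must have the parity of D, and c = (b^2 - D)/(4a) must be an integer >= a.
Enumerate a = 1..21, b in [-a, a]:
  a=1: (1, 1, 339)  [1]
  a=2: none
  a=3: (3, -1, 113), (3, 1, 113)  [2]
  a=4: none
  a=5: (5, 5, 69)  [1]
  a=6..8: none
  a=9: (9, -7, 39), (9, 7, 39)  [2]
  a=10: none
  a=11: (11, -3, 31), (11, 3, 31)  [2]
  a=12: none
  a=13: (13, -7, 27), (13, 7, 27)  [2]
  a=14: none
  a=15: (15, -5, 23), (15, 5, 23)  [2]
  a=16..21: none
Total reduced forms: 1 + 2 + 1 + 2 + 2 + 2 + 2 = 12
h = 12

12


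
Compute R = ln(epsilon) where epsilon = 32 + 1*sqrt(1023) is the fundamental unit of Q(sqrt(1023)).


epsilon = 32 + 1*sqrt(1023)
= 63.9844
R = ln(63.9844)
= 4.1586

4.1586


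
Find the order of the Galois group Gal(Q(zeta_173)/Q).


|Gal(Q(zeta_173)/Q)| = phi(173)
= 172

172


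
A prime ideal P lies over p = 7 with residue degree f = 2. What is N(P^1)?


N(P^a) = p^(a*f)
= 7^(1*2)
= 7^2
= 49

49


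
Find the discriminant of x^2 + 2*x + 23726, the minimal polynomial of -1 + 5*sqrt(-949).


The element -1 + 5*sqrt(-949) has minimal polynomial:
x^2 + 2*x + 23726
Discriminant = (2)^2 - 4*(23726)
= 4 - 94904
= -94900

-94900


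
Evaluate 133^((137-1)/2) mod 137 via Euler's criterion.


p = 137 is prime and the exponent is (p-1)/2 = 68, so by Euler's criterion 133^68 = (133/137) = +1 or -1 mod 137.
Compute by square-and-multiply:
  68 = 64 + 4 (binary 1000100)
  Repeated squaring mod 137: 133^1 = 133, 133^2 = 16, 133^4 = 119, 133^8 = 50, 133^16 = 34, 133^32 = 60, 133^64 = 38
  133^68 = 133^64 * 133^4 = 38 * 119 mod 137
    38 * 119 = 4522 = 1 mod 137
  133^68 = 1 mod 137
Result 1: 133 is a quadratic residue mod 137.
133^68 mod 137 = 1

1


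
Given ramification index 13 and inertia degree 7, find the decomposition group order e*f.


|D_P| = e * f
= 13 * 7
= 91

91


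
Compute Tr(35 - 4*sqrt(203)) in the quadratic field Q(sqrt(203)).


Tr(a + b*sqrt(d)) = (a + b*sqrt(d)) + (a - b*sqrt(d)) = 2a
= 2 * (35)
= 70

70


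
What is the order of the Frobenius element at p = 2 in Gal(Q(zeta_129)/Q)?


The Frobenius at p in Gal(Q(zeta_n)/Q) = (Z/nZ)* is the class of p, so its order is ord_129(2), the smallest k >= 1 with 2^k = 1 mod 129.
n = 129 = 3 * 43, phi(129) = 84; the order divides phi(n).
Divisors of 84: 1, 2, 3, 4, 6, 7, 12, 14, 21, 28, 42, 84
Repeated squaring mod 129: 2^1 = 2, 2^2 = 4, 2^4 = 16, 2^8 = 127, 2^16 = 4, 2^32 = 16, 2^64 = 127
Test divisors in increasing order:
  k=1: 2^1 = 2 mod 129
  k=2: 2^2 = 4 mod 129
  k=3: 2^3 = 4 * 2 = 8 mod 129
  k=4: 2^4 = 16 mod 129
  k=6: 2^6 = 16 * 4 = 64 mod 129
  k=7: 2^7 = 16 * 4 * 2 = 128 mod 129
  k=12: 2^12 = 127 * 16 = 97 mod 129
  k=14: 2^14 = 127 * 16 * 4 = 1 mod 129  <- first divisor giving 1
Order = 14

14


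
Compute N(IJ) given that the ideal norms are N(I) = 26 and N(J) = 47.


N(IJ) = N(I) * N(J)
= 26 * 47
= 1222

1222


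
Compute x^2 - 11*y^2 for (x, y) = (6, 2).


x^2 - d*y^2
= 6^2 - 11*2^2
= 36 - 44
= -8

-8


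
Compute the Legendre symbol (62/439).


p = 439 is prime, so compute (62/439) with the reciprocity algorithm (Jacobi-symbol steps: pull out 2s via (2/n), flip via reciprocity, reduce):
  pull out 2: (2/439) = +1  (since 439 mod 8 = 7)
  reciprocity: (31/439) -> -(439/31)
  reduce: (5/31)
  reciprocity: (5/31) -> +(31/5)
  reduce: (1/5)
  (1/5) = 1
Product of signs = -1
(62/439) = -1

-1


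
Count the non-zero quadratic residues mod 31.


For prime p, the number of non-zero quadratic residues is (p-1)/2.
= (31-1)/2
= 15

15


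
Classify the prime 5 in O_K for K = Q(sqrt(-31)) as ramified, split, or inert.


K = Q(sqrt(-31)). Since d mod 4 = 1, disc(K) = -31.
Check p | disc: -31 mod 5 = 4.
p does not divide disc. Compute Legendre symbol (d/p):
4^((5-1)/2) mod 5 = 1
(d/p) = 1, so p splits: (p) = P*P' with e=1, f=1, g=2.
Therefore p is split.

split


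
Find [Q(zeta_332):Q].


The degree equals Euler's totient phi(332).
332 = 2^2 * 83
phi(332) = 164

164


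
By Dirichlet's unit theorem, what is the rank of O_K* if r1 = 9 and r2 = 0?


By Dirichlet's unit theorem:
rank = r1 + r2 - 1
= 9 + 0 - 1
= 8

8


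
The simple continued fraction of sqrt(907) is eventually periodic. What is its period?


Run the CF algorithm for sqrt(907).
a_0 = floor(sqrt(907)) = 30; set m_0=0, q_0=1.
Recurrence: m' = q*a - m,  q' = (d - m'^2)/q,  a' = floor((a_0 + m')/q').
  step 1: m=30, q=7, a=8
  step 2: m=26, q=33, a=1
  step 3: m=7, q=26, a=1
  step 4: m=19, q=21, a=2
  step 5: m=23, q=18, a=2
  step 6: m=13, q=41, a=1
  step 7: m=28, q=3, a=19
  step 8: m=29, q=22, a=2
  step 9: m=15, q=31, a=1
  step 10: m=16, q=21, a=2
  step 11: m=26, q=11, a=5
  step 12: m=29, q=6, a=9
  step 13: m=25, q=47, a=1
  step 14: m=22, q=9, a=5
  step 15: m=23, q=42, a=1
  step 16: m=19, q=13, a=3
  step 17: m=20, q=39, a=1
  step 18: m=19, q=14, a=3
  step 19: m=23, q=27, a=1
  step 20: m=4, q=33, a=1
  step 21: m=29, q=2, a=29
  step 22: m=29, q=33, a=1
  step 23: m=4, q=27, a=1
  step 24: m=23, q=14, a=3
  step 25: m=19, q=39, a=1
  step 26: m=20, q=13, a=3
  step 27: m=19, q=42, a=1
  step 28: m=23, q=9, a=5
  step 29: m=22, q=47, a=1
  step 30: m=25, q=6, a=9
  step 31: m=29, q=11, a=5
  step 32: m=26, q=21, a=2
  step 33: m=16, q=31, a=1
  step 34: m=15, q=22, a=2
  step 35: m=29, q=3, a=19
  step 36: m=28, q=41, a=1
  step 37: m=13, q=18, a=2
  step 38: m=23, q=21, a=2
  step 39: m=19, q=26, a=1
  step 40: m=7, q=33, a=1
  step 41: m=26, q=7, a=8
  step 42: m=30, q=1, a=60
a_42 = 2*a_0 = 60, so the period closes here.
sqrt(907) = [30; 8, 1, 1, 2, 2, 1, 19, 2, 1, 2, 5, 9, 1, 5, 1, 3, 1, 3, 1, 1, 29, 1, 1, 3, 1, 3, 1, 5, 1, 9, 5, 2, 1, 2, 19, 1, 2, 2, 1, 1, 8, 60]
Period length = 42

42


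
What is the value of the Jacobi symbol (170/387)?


Compute (170/387) via quadratic reciprocity:
  pull out 2: (2/387) = -1  (since 387 mod 8 = 3)
  reciprocity: (85/387) -> +(387/85)
  reduce: (47/85)
  reciprocity: (47/85) -> +(85/47)
  reduce: (38/47)
  pull out 2: (2/47) = +1  (since 47 mod 8 = 7)
  reciprocity: (19/47) -> -(47/19)
  reduce: (9/19)
  reciprocity: (9/19) -> +(19/9)
  reduce: (1/9)
  (1/9) = 1
Product of signs = 1

1


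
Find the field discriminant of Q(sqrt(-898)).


For K = Q(sqrt(d)) with d squarefree: disc(K) = d if d = 1 mod 4, and disc(K) = 4d if d = 2 or 3 mod 4.
Here d = -898, and d mod 4 = 2.
d = 2 mod 4, not 1 (O_K = Z[sqrt(d)]), so disc(K) = 4d = 4 * (-898) = -3592

-3592


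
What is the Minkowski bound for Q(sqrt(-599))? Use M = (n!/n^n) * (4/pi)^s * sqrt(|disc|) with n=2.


d = -599, d mod 4 = 1, so disc(K) = d = -599; |disc(K)| = 599
Imaginary quadratic field, so n = 2, s = r2 = 1, r1 = 0
M = (n!/n^n) * (4/pi)^s * sqrt(|disc(K)|) = (2!/2^2) * (4/pi)^1 * sqrt(599)
= 0.5 * 1.273240 * 24.474477
= 15.5809

15.5809


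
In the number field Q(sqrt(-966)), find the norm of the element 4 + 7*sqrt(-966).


N(a + b*sqrt(d)) = a^2 - d*b^2
= (4)^2 - (-966)*(7)^2
= 16 + 47334
= 47350

47350


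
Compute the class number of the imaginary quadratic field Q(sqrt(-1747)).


K = Q(sqrt(-1747)). d mod 4 = 1, so D = disc(K) = d = -1747
h(K) equals the number of primitive reduced positive-definite forms (a, b, c) = a*x^2 + b*x*y + c*y^2 with b^2 - 4ac = D,
where reduced means |b| <= a <= c, with b >= 0 whenever |b| = a or a = c, and primitive means gcd(a, b, c) = 1.
Reduced forces 3a^2 <= |D| = 1747, so 1 <= a <= 24; b must have the parity of D, and c = (b^2 - D)/(4a) must be an integer >= a.
Enumerate a = 1..24, b in [-a, a]:
  a=1: (1, 1, 437)  [1]
  a=2..16: none
  a=17: (17, -15, 29), (17, 15, 29)  [2]
  a=18: none
  a=19: (19, -1, 23), (19, 1, 23)  [2]
  a=20..24: none
Total reduced forms: 1 + 2 + 2 = 5
h = 5

5


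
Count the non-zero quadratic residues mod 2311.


For prime p, the number of non-zero quadratic residues is (p-1)/2.
= (2311-1)/2
= 1155

1155


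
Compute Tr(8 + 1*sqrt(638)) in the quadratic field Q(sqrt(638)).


Tr(a + b*sqrt(d)) = (a + b*sqrt(d)) + (a - b*sqrt(d)) = 2a
= 2 * (8)
= 16

16


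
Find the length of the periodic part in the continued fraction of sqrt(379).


Run the CF algorithm for sqrt(379).
a_0 = floor(sqrt(379)) = 19; set m_0=0, q_0=1.
Recurrence: m' = q*a - m,  q' = (d - m'^2)/q,  a' = floor((a_0 + m')/q').
  step 1: m=19, q=18, a=2
  step 2: m=17, q=5, a=7
  step 3: m=18, q=11, a=3
  step 4: m=15, q=14, a=2
  step 5: m=13, q=15, a=2
  step 6: m=17, q=6, a=6
  step 7: m=19, q=3, a=12
  step 8: m=17, q=30, a=1
  step 9: m=13, q=7, a=4
  step 10: m=15, q=22, a=1
  step 11: m=7, q=15, a=1
  step 12: m=8, q=21, a=1
  step 13: m=13, q=10, a=3
  step 14: m=17, q=9, a=4
  step 15: m=19, q=2, a=19
  step 16: m=19, q=9, a=4
  step 17: m=17, q=10, a=3
  step 18: m=13, q=21, a=1
  step 19: m=8, q=15, a=1
  step 20: m=7, q=22, a=1
  step 21: m=15, q=7, a=4
  step 22: m=13, q=30, a=1
  step 23: m=17, q=3, a=12
  step 24: m=19, q=6, a=6
  step 25: m=17, q=15, a=2
  step 26: m=13, q=14, a=2
  step 27: m=15, q=11, a=3
  step 28: m=18, q=5, a=7
  step 29: m=17, q=18, a=2
  step 30: m=19, q=1, a=38
a_30 = 2*a_0 = 38, so the period closes here.
sqrt(379) = [19; 2, 7, 3, 2, 2, 6, 12, 1, 4, 1, 1, 1, 3, 4, 19, 4, 3, 1, 1, 1, 4, 1, 12, 6, 2, 2, 3, 7, 2, 38]
Period length = 30

30


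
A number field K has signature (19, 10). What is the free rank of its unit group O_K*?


By Dirichlet's unit theorem:
rank = r1 + r2 - 1
= 19 + 10 - 1
= 28

28


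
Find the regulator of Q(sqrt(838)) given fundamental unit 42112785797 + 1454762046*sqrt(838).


epsilon = 42112785797 + 1454762046*sqrt(838)
= 8.4226e+10
R = ln(8.4226e+10)
= 25.1568

25.1568


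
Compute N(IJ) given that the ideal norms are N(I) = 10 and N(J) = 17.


N(IJ) = N(I) * N(J)
= 10 * 17
= 170

170


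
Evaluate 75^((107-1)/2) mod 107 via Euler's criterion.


p = 107 is prime and the exponent is (p-1)/2 = 53, so by Euler's criterion 75^53 = (75/107) = +1 or -1 mod 107.
Compute by square-and-multiply:
  53 = 32 + 16 + 4 + 1 (binary 110101)
  Repeated squaring mod 107: 75^1 = 75, 75^2 = 61, 75^4 = 83, 75^8 = 41, 75^16 = 76, 75^32 = 105
  75^53 = 75^32 * 75^16 * 75^4 * 75^1 = 105 * 76 * 83 * 75 mod 107
    105 * 76 = 7980 = 62 mod 107
    62 * 83 = 5146 = 10 mod 107
    10 * 75 = 750 = 1 mod 107
  75^53 = 1 mod 107
Result 1: 75 is a quadratic residue mod 107.
75^53 mod 107 = 1

1


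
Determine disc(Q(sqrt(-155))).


For K = Q(sqrt(d)) with d squarefree: disc(K) = d if d = 1 mod 4, and disc(K) = 4d if d = 2 or 3 mod 4.
Here d = -155, and d mod 4 = 1.
d = 1 mod 4 (O_K = Z[(1+sqrt(d))/2]), so disc(K) = d = -155

-155


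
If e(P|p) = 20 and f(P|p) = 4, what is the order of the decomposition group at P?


|D_P| = e * f
= 20 * 4
= 80

80


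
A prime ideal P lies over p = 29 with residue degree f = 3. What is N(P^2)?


N(P^a) = p^(a*f)
= 29^(2*3)
= 29^6
= 594823321

594823321


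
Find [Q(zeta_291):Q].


The degree equals Euler's totient phi(291).
291 = 3 * 97
phi(291) = 192

192


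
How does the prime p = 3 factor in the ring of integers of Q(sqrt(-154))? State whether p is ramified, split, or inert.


K = Q(sqrt(-154)). Since d mod 4 = 2, disc(K) = -616.
Check p | disc: -616 mod 3 = 2.
p does not divide disc. Compute Legendre symbol (d/p):
2^((3-1)/2) mod 3 = -1
(d/p) = -1, so p is inert: (p) stays prime with e=1, f=2, g=1.
Therefore p is inert.

inert


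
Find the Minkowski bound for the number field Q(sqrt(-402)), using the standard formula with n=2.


d = -402, d mod 4 = 2, so disc(K) = 4d = -1608; |disc(K)| = 1608
Imaginary quadratic field, so n = 2, s = r2 = 1, r1 = 0
M = (n!/n^n) * (4/pi)^s * sqrt(|disc(K)|) = (2!/2^2) * (4/pi)^1 * sqrt(1608)
= 0.5 * 1.273240 * 40.099875
= 25.5284

25.5284


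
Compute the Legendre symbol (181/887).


p = 887 is prime, so compute (181/887) with the reciprocity algorithm (Jacobi-symbol steps: pull out 2s via (2/n), flip via reciprocity, reduce):
  reciprocity: (181/887) -> +(887/181)
  reduce: (163/181)
  reciprocity: (163/181) -> +(181/163)
  reduce: (18/163)
  pull out 2: (2/163) = -1  (since 163 mod 8 = 3)
  reciprocity: (9/163) -> +(163/9)
  reduce: (1/9)
  (1/9) = 1
Product of signs = -1
(181/887) = -1

-1


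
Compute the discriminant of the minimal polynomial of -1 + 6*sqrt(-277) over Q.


The element -1 + 6*sqrt(-277) has minimal polynomial:
x^2 + 2*x + 9973
Discriminant = (2)^2 - 4*(9973)
= 4 - 39892
= -39888

-39888


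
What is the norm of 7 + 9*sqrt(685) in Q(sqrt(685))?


N(a + b*sqrt(d)) = a^2 - d*b^2
= (7)^2 - (685)*(9)^2
= 49 - 55485
= -55436

-55436


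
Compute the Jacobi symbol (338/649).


Compute (338/649) via quadratic reciprocity:
  pull out 2: (2/649) = +1  (since 649 mod 8 = 1)
  reciprocity: (169/649) -> +(649/169)
  reduce: (142/169)
  pull out 2: (2/169) = +1  (since 169 mod 8 = 1)
  reciprocity: (71/169) -> +(169/71)
  reduce: (27/71)
  reciprocity: (27/71) -> -(71/27)
  reduce: (17/27)
  reciprocity: (17/27) -> +(27/17)
  reduce: (10/17)
  pull out 2: (2/17) = +1  (since 17 mod 8 = 1)
  reciprocity: (5/17) -> +(17/5)
  reduce: (2/5)
  pull out 2: (2/5) = -1  (since 5 mod 8 = 5)
  (1/5) = 1
Product of signs = 1

1


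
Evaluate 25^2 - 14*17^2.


x^2 - d*y^2
= 25^2 - 14*17^2
= 625 - 4046
= -3421

-3421


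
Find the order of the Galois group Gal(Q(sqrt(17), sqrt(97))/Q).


The 2 square roots of distinct primes are multiplicatively independent over Q,
so [K:Q] = 2^2 and Gal(K/Q) is isomorphic to (Z/2Z)^2.
|Gal| = 2^2 = 4

4


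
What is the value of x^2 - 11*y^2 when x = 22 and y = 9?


x^2 - d*y^2
= 22^2 - 11*9^2
= 484 - 891
= -407

-407


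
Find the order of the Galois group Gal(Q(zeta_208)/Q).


|Gal(Q(zeta_208)/Q)| = phi(208)
= 96

96


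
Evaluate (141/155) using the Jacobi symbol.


Compute (141/155) via quadratic reciprocity:
  reciprocity: (141/155) -> +(155/141)
  reduce: (14/141)
  pull out 2: (2/141) = -1  (since 141 mod 8 = 5)
  reciprocity: (7/141) -> +(141/7)
  reduce: (1/7)
  (1/7) = 1
Product of signs = -1

-1


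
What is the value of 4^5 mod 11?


p = 11 is prime and the exponent is (p-1)/2 = 5, so by Euler's criterion 4^5 = (4/11) = +1 or -1 mod 11.
Compute by square-and-multiply:
  5 = 4 + 1 (binary 101)
  Repeated squaring mod 11: 4^1 = 4, 4^2 = 5, 4^4 = 3
  4^5 = 4^4 * 4^1 = 3 * 4 mod 11
    3 * 4 = 12 = 1 mod 11
  4^5 = 1 mod 11
Result 1: 4 is a quadratic residue mod 11.
4^5 mod 11 = 1

1


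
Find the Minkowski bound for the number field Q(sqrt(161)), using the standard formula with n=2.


d = 161, d mod 4 = 1, so disc(K) = d = 161; |disc(K)| = 161
Real quadratic field, so n = 2, s = r2 = 0, r1 = 2
M = (n!/n^n) * (4/pi)^s * sqrt(|disc(K)|) = (2!/2^2) * (4/pi)^0 * sqrt(161)
= 0.5 * 1.000000 * 12.688578
= 6.3443

6.3443


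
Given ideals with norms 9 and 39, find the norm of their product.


N(IJ) = N(I) * N(J)
= 9 * 39
= 351

351


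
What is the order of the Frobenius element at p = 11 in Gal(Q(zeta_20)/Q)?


The Frobenius at p in Gal(Q(zeta_n)/Q) = (Z/nZ)* is the class of p, so its order is ord_20(11), the smallest k >= 1 with 11^k = 1 mod 20.
n = 20 = 2^2 * 5, phi(20) = 8; the order divides phi(n).
Divisors of 8: 1, 2, 4, 8
Repeated squaring mod 20: 11^1 = 11, 11^2 = 1, 11^4 = 1, 11^8 = 1
Test divisors in increasing order:
  k=1: 11^1 = 11 mod 20
  k=2: 11^2 = 1 mod 20  <- first divisor giving 1
Order = 2

2


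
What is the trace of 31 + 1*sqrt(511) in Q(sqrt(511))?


Tr(a + b*sqrt(d)) = (a + b*sqrt(d)) + (a - b*sqrt(d)) = 2a
= 2 * (31)
= 62

62


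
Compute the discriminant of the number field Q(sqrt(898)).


For K = Q(sqrt(d)) with d squarefree: disc(K) = d if d = 1 mod 4, and disc(K) = 4d if d = 2 or 3 mod 4.
Here d = 898, and d mod 4 = 2.
d = 2 mod 4, not 1 (O_K = Z[sqrt(d)]), so disc(K) = 4d = 4 * (898) = 3592

3592


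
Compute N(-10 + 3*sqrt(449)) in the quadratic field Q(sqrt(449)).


N(a + b*sqrt(d)) = a^2 - d*b^2
= (-10)^2 - (449)*(3)^2
= 100 - 4041
= -3941

-3941


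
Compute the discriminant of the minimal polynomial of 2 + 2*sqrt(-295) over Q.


The element 2 + 2*sqrt(-295) has minimal polynomial:
x^2 - 4*x + 1184
Discriminant = (-4)^2 - 4*(1184)
= 16 - 4736
= -4720

-4720


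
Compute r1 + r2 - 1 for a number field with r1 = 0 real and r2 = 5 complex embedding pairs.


By Dirichlet's unit theorem:
rank = r1 + r2 - 1
= 0 + 5 - 1
= 4

4


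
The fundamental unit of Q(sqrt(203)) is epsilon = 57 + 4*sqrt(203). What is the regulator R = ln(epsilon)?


epsilon = 57 + 4*sqrt(203)
= 113.9912
R = ln(113.9912)
= 4.7361

4.7361


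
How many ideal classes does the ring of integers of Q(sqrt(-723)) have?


K = Q(sqrt(-723)). d mod 4 = 1, so D = disc(K) = d = -723
h(K) equals the number of primitive reduced positive-definite forms (a, b, c) = a*x^2 + b*x*y + c*y^2 with b^2 - 4ac = D,
where reduced means |b| <= a <= c, with b >= 0 whenever |b| = a or a = c, and primitive means gcd(a, b, c) = 1.
Reduced forces 3a^2 <= |D| = 723, so 1 <= a <= 15; b must have the parity of D, and c = (b^2 - D)/(4a) must be an integer >= a.
Enumerate a = 1..15, b in [-a, a]:
  a=1: (1, 1, 181)  [1]
  a=2: none
  a=3: (3, 3, 61)  [1]
  a=4..10: none
  a=11: (11, -5, 17), (11, 5, 17)  [2]
  a=12..15: none
Total reduced forms: 1 + 1 + 2 = 4
h = 4

4


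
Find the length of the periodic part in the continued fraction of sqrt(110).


Run the CF algorithm for sqrt(110).
a_0 = floor(sqrt(110)) = 10; set m_0=0, q_0=1.
Recurrence: m' = q*a - m,  q' = (d - m'^2)/q,  a' = floor((a_0 + m')/q').
  step 1: m=10, q=10, a=2
  step 2: m=10, q=1, a=20
a_2 = 2*a_0 = 20, so the period closes here.
sqrt(110) = [10; 2, 20]
Period length = 2

2


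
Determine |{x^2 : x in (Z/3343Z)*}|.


For prime p, the number of non-zero quadratic residues is (p-1)/2.
= (3343-1)/2
= 1671

1671


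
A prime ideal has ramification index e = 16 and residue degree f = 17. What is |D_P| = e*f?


|D_P| = e * f
= 16 * 17
= 272

272


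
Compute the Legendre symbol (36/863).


p = 863 is prime, so compute (36/863) with the reciprocity algorithm (Jacobi-symbol steps: pull out 2s via (2/n), flip via reciprocity, reduce):
  pull out 2: (2/863) = +1  (since 863 mod 8 = 7)
  pull out 2: (2/863) = +1  (since 863 mod 8 = 7)
  reciprocity: (9/863) -> +(863/9)
  reduce: (8/9)
  pull out 2: (2/9) = +1  (since 9 mod 8 = 1)
  pull out 2: (2/9) = +1  (since 9 mod 8 = 1)
  pull out 2: (2/9) = +1  (since 9 mod 8 = 1)
  (1/9) = 1
Product of signs = 1
(36/863) = 1

1


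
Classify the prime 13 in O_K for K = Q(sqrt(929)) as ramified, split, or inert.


K = Q(sqrt(929)). Since d mod 4 = 1, disc(K) = 929.
Check p | disc: 929 mod 13 = 6.
p does not divide disc. Compute Legendre symbol (d/p):
6^((13-1)/2) mod 13 = -1
(d/p) = -1, so p is inert: (p) stays prime with e=1, f=2, g=1.
Therefore p is inert.

inert


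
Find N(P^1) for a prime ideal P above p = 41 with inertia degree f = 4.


N(P^a) = p^(a*f)
= 41^(1*4)
= 41^4
= 2825761

2825761


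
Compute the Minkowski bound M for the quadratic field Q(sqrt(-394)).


d = -394, d mod 4 = 2, so disc(K) = 4d = -1576; |disc(K)| = 1576
Imaginary quadratic field, so n = 2, s = r2 = 1, r1 = 0
M = (n!/n^n) * (4/pi)^s * sqrt(|disc(K)|) = (2!/2^2) * (4/pi)^1 * sqrt(1576)
= 0.5 * 1.273240 * 39.698866
= 25.2731

25.2731


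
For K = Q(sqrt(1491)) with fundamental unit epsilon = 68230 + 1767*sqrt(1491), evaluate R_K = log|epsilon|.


epsilon = 68230 + 1767*sqrt(1491)
= 136460.0000
R = ln(136460.0000)
= 11.8238

11.8238


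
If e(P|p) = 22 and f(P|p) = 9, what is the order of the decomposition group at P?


|D_P| = e * f
= 22 * 9
= 198

198


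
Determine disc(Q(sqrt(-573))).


For K = Q(sqrt(d)) with d squarefree: disc(K) = d if d = 1 mod 4, and disc(K) = 4d if d = 2 or 3 mod 4.
Here d = -573, and d mod 4 = 3.
d = 3 mod 4, not 1 (O_K = Z[sqrt(d)]), so disc(K) = 4d = 4 * (-573) = -2292

-2292


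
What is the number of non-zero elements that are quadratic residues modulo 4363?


For prime p, the number of non-zero quadratic residues is (p-1)/2.
= (4363-1)/2
= 2181

2181


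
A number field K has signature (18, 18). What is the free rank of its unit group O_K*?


By Dirichlet's unit theorem:
rank = r1 + r2 - 1
= 18 + 18 - 1
= 35

35


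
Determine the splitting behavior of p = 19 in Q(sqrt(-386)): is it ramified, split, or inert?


K = Q(sqrt(-386)). Since d mod 4 = 2, disc(K) = -1544.
Check p | disc: -1544 mod 19 = 14.
p does not divide disc. Compute Legendre symbol (d/p):
13^((19-1)/2) mod 19 = -1
(d/p) = -1, so p is inert: (p) stays prime with e=1, f=2, g=1.
Therefore p is inert.

inert


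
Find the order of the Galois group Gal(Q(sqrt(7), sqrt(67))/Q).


The 2 square roots of distinct primes are multiplicatively independent over Q,
so [K:Q] = 2^2 and Gal(K/Q) is isomorphic to (Z/2Z)^2.
|Gal| = 2^2 = 4

4


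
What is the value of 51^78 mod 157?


p = 157 is prime and the exponent is (p-1)/2 = 78, so by Euler's criterion 51^78 = (51/157) = +1 or -1 mod 157.
Compute by square-and-multiply:
  78 = 64 + 8 + 4 + 2 (binary 1001110)
  Repeated squaring mod 157: 51^1 = 51, 51^2 = 89, 51^4 = 71, 51^8 = 17, 51^16 = 132, 51^32 = 154, 51^64 = 9
  51^78 = 51^64 * 51^8 * 51^4 * 51^2 = 9 * 17 * 71 * 89 mod 157
    9 * 17 = 153 = 153 mod 157
    153 * 71 = 10863 = 30 mod 157
    30 * 89 = 2670 = 1 mod 157
  51^78 = 1 mod 157
Result 1: 51 is a quadratic residue mod 157.
51^78 mod 157 = 1

1


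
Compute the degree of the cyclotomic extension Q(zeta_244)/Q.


The degree equals Euler's totient phi(244).
244 = 2^2 * 61
phi(244) = 120

120


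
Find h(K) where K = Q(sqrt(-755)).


K = Q(sqrt(-755)). d mod 4 = 1, so D = disc(K) = d = -755
h(K) equals the number of primitive reduced positive-definite forms (a, b, c) = a*x^2 + b*x*y + c*y^2 with b^2 - 4ac = D,
where reduced means |b| <= a <= c, with b >= 0 whenever |b| = a or a = c, and primitive means gcd(a, b, c) = 1.
Reduced forces 3a^2 <= |D| = 755, so 1 <= a <= 15; b must have the parity of D, and c = (b^2 - D)/(4a) must be an integer >= a.
Enumerate a = 1..15, b in [-a, a]:
  a=1: (1, 1, 189)  [1]
  a=2: none
  a=3: (3, -1, 63), (3, 1, 63)  [2]
  a=4: none
  a=5: (5, 5, 39)  [1]
  a=6: none
  a=7: (7, -1, 27), (7, 1, 27)  [2]
  a=8: none
  a=9: (9, -1, 21), (9, 1, 21)  [2]
  a=10: none
  a=11: (11, -9, 19), (11, 9, 19)  [2]
  a=12: none
  a=13: (13, -5, 15), (13, 5, 15)  [2]
  a=14..15: none
Total reduced forms: 1 + 2 + 1 + 2 + 2 + 2 + 2 = 12
h = 12

12


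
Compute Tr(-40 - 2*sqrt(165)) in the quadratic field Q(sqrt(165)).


Tr(a + b*sqrt(d)) = (a + b*sqrt(d)) + (a - b*sqrt(d)) = 2a
= 2 * (-40)
= -80

-80


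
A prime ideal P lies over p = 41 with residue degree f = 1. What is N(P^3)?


N(P^a) = p^(a*f)
= 41^(3*1)
= 41^3
= 68921

68921


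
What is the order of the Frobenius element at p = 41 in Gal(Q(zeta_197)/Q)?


The Frobenius at p in Gal(Q(zeta_n)/Q) = (Z/nZ)* is the class of p, so its order is ord_197(41), the smallest k >= 1 with 41^k = 1 mod 197.
n = 197 = 197, phi(197) = 196; the order divides phi(n).
Divisors of 196: 1, 2, 4, 7, 14, 28, 49, 98, 196
Repeated squaring mod 197: 41^1 = 41, 41^2 = 105, 41^4 = 190, 41^8 = 49, 41^16 = 37, 41^32 = 187, 41^64 = 100, 41^128 = 150
Test divisors in increasing order:
  k=1: 41^1 = 41 mod 197
  k=2: 41^2 = 105 mod 197
  k=4: 41^4 = 190 mod 197
  k=7: 41^7 = 190 * 105 * 41 = 6 mod 197
  k=14: 41^14 = 49 * 190 * 105 = 36 mod 197
  k=28: 41^28 = 37 * 49 * 190 = 114 mod 197
  k=49: 41^49 = 187 * 37 * 41 = 196 mod 197
  k=98: 41^98 = 100 * 187 * 105 = 1 mod 197  <- first divisor giving 1
Order = 98

98


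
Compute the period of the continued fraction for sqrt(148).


Run the CF algorithm for sqrt(148).
a_0 = floor(sqrt(148)) = 12; set m_0=0, q_0=1.
Recurrence: m' = q*a - m,  q' = (d - m'^2)/q,  a' = floor((a_0 + m')/q').
  step 1: m=12, q=4, a=6
  step 2: m=12, q=1, a=24
a_2 = 2*a_0 = 24, so the period closes here.
sqrt(148) = [12; 6, 24]
Period length = 2

2


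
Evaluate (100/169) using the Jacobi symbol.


Compute (100/169) via quadratic reciprocity:
  pull out 2: (2/169) = +1  (since 169 mod 8 = 1)
  pull out 2: (2/169) = +1  (since 169 mod 8 = 1)
  reciprocity: (25/169) -> +(169/25)
  reduce: (19/25)
  reciprocity: (19/25) -> +(25/19)
  reduce: (6/19)
  pull out 2: (2/19) = -1  (since 19 mod 8 = 3)
  reciprocity: (3/19) -> -(19/3)
  reduce: (1/3)
  (1/3) = 1
Product of signs = 1

1


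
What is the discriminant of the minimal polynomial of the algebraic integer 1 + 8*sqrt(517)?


The element 1 + 8*sqrt(517) has minimal polynomial:
x^2 - 2*x - 33087
Discriminant = (-2)^2 - 4*(-33087)
= 4 + 132348
= 132352

132352


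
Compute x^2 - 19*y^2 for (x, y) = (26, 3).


x^2 - d*y^2
= 26^2 - 19*3^2
= 676 - 171
= 505

505


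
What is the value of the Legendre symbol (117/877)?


p = 877 is prime, so compute (117/877) with the reciprocity algorithm (Jacobi-symbol steps: pull out 2s via (2/n), flip via reciprocity, reduce):
  reciprocity: (117/877) -> +(877/117)
  reduce: (58/117)
  pull out 2: (2/117) = -1  (since 117 mod 8 = 5)
  reciprocity: (29/117) -> +(117/29)
  reduce: (1/29)
  (1/29) = 1
Product of signs = -1
(117/877) = -1

-1


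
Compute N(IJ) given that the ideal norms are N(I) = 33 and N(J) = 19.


N(IJ) = N(I) * N(J)
= 33 * 19
= 627

627


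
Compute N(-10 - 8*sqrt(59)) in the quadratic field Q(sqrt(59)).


N(a + b*sqrt(d)) = a^2 - d*b^2
= (-10)^2 - (59)*(-8)^2
= 100 - 3776
= -3676

-3676


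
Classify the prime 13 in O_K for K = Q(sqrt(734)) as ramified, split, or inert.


K = Q(sqrt(734)). Since d mod 4 = 2, disc(K) = 2936.
Check p | disc: 2936 mod 13 = 11.
p does not divide disc. Compute Legendre symbol (d/p):
6^((13-1)/2) mod 13 = -1
(d/p) = -1, so p is inert: (p) stays prime with e=1, f=2, g=1.
Therefore p is inert.

inert
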